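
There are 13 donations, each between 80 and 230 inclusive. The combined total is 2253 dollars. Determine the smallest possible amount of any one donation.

Minimizing one value means maximizing the remaining 12.
The other 12 can take up 12 × 230 = 2760 ≥ 2253 − 80, so one donation can sit at its floor of 80.
Achievable: one at 80 and the other 12 totalling 2173, which fits since 12 × 80 ≤ 2173 ≤ 12 × 230.

80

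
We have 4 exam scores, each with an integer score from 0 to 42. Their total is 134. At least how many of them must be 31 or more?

2

If only k of them are at least 31, the other 4 − k are at most 30, so the total is at most k·42 + (4 − k)·30.
This must reach 134, so k·42 + (4 − k)·30 ≥ 134, giving k ≥ 2.
Exactly 2 works: 2 values at 42 and 2 at 30 total 144; lower one of the high values by 10 (still ≥ 31) to hit 134.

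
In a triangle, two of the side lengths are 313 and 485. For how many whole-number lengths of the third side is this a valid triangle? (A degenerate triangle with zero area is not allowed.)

The triangle inequality gives |313 − 485| < c < 313 + 485, i.e. 172 < c < 798.
So c can be any integer from 173 to 797: 625 values.

625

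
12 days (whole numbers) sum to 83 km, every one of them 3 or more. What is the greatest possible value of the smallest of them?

The average is 83/12 < 7, so some value is ≤ 6.
Taking 1 copy of 6 and 11 copies of 7 gives exactly 83, so 6 is attained.

6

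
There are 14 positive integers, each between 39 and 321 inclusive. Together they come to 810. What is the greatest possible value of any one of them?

To make one integer as large as possible, make the other 13 as small as possible.
The other 13 contribute at least 13 × 39 = 507, leaving at most 810 − 507 = 303.
Since 303 ≤ 321, this is achievable: one at 303 and 13 at 39.

303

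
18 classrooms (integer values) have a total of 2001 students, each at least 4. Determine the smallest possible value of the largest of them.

112

Some value must be at least ⌈2001/18⌉ = 112, since 18 × 111 = 1998 < 2001.
Taking 15 copies of 111 and 3 copies of 112 gives exactly 2001, so 112 is attained.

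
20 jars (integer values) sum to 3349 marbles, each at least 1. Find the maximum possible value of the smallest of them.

If every one of the 20 were at least 168, the total would be at least 20 × 168 = 3360 > 3349.
Equality holds with 11 values of 167 and 9 values of 168.

167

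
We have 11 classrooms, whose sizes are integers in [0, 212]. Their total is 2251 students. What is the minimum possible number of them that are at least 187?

8

Each value short of 187 is at most 186, costing at least 212 − 186 = 26 against the maximum total of 2332.
We can afford to lose at most 2332 − 2251 = 81, so at most ⌊81/26⌋ = 3 fall short, and at least 8 are ≥ 187.
Exactly 8 works: 8 values at 212 and 3 at 186 total 2254; lower one of the high values by 3 (still ≥ 187) to hit 2251.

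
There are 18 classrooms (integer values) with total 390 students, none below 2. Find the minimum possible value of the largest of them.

Some value must be at least ⌈390/18⌉ = 22, since 18 × 21 = 378 < 390.
Achievable: 12 of them at 22 and 6 at 21 total 390.

22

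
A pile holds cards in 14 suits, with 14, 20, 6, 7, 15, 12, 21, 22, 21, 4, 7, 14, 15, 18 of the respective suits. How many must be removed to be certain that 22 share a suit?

In the worst case you take as many as possible of each suit without reaching 22: 14 + 20 + 6 + 7 + 15 + 12 + 21 + 21 + 21 + 4 + 7 + 14 + 15 + 18 = 195.
The next one must give 22 of some suit, so 195 + 1 = 196.

196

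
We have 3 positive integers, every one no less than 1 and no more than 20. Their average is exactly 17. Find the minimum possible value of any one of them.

Minimizing one value means maximizing the remaining 2.
The total is 3 × 17 = 51.
The other 2 contribute at most 2 × 20 = 40, leaving at least 51 − 40 = 11.
Since 11 ≥ 1, this is achievable: one at 11 and 2 at 20.

11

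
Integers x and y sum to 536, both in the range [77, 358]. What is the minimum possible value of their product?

For a fixed sum, xy is smallest when x and y are as far apart as possible.
The extreme feasible split is x = 178, y = 358, giving xy = 63724.

63724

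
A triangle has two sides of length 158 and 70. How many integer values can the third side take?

The triangle inequality gives |158 − 70| < c < 158 + 70, i.e. 88 < c < 228.
So c can be any integer from 89 to 227: 139 values.

139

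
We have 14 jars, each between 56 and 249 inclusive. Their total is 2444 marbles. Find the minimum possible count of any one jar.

56

Minimizing one value means maximizing the remaining 13.
The other 13 can take up 13 × 249 = 3237 ≥ 2444 − 56, so one jar can sit at its floor of 56.
Achievable: one at 56 and the other 13 totalling 2388, which fits since 13 × 56 ≤ 2388 ≤ 13 × 249.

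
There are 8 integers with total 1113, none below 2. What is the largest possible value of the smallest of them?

139

The 8 values sum to 1113, so their minimum is at most ⌊1113/8⌋ = 139.
Achievable: 7 of them at 139 and 1 at 140 total 1113.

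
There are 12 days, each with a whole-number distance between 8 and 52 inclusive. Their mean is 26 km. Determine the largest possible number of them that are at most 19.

9

The total is 12 × 26 = 312.
Suppose k of them are at most 19. Those contribute at most 19 each and the rest at most 52 each.
So the total is at most 19k + 52(12 − k) = 624 − 33k. This must still be ≥ 312, so k ≤ 9.
k = 9 is achieved by 9 values at 19 and 3 at 52, total 327; lower one of the 52's by 15 (still > 19) to reach 312.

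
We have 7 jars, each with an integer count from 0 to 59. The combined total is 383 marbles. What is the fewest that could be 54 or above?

If only k of them are at least 54, the other 7 − k are at most 53, so the total is at most k·59 + (7 − k)·53.
This must reach 383, so k·59 + (7 − k)·53 ≥ 383, giving k ≥ 2.
Exactly 2 works: 2 values at 59 and 5 at 53 total 383.

2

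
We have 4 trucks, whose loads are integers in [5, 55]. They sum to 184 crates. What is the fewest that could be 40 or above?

2

If only k of them are at least 40, the other 4 − k are at most 39, so the total is at most k·55 + (4 − k)·39.
This must reach 184, so k·55 + (4 − k)·39 ≥ 184, giving k ≥ 2.
Exactly 2 works: 2 values at 55 and 2 at 39 total 188; lower one of the high values by 4 (still ≥ 40) to hit 184.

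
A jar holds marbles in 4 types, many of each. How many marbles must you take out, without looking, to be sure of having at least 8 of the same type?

29

You could draw 7 of every type without reaching 8 of any — 28 in all.
One more forces 8 of some type, so 28 + 1 = 29.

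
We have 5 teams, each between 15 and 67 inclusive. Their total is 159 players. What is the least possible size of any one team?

Minimizing one value means maximizing the remaining 4.
The other 4 can take up 4 × 67 = 268 ≥ 159 − 15, so one team can sit at its floor of 15.
Achievable: one at 15 and the other 4 totalling 144, which fits since 4 × 15 ≤ 144 ≤ 4 × 67.

15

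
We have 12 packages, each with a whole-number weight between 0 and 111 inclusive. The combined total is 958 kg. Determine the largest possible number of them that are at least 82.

11

With k values at 82 or above and the rest at least 0, the sum is at least 0 + 82k.
Since the sum is 958, we need 82k ≤ 958, i.e. k ≤ 11.
k = 11 is achieved by 11 values at 82 and 1 at 0, total 902; add 56 to one value (staying below 82) to reach 958.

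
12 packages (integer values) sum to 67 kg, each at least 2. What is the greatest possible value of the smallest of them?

If every one of the 12 were at least 6, the total would be at least 12 × 6 = 72 > 67.
Taking 5 copies of 5 and 7 copies of 6 gives exactly 67, so 5 is attained.

5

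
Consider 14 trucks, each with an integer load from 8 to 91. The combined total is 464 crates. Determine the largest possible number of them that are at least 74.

5

With k values at 74 or above and the rest at least 8, the sum is at least 112 + 66k.
Since the sum is 464, we need 66k ≤ 352, i.e. k ≤ 5.
k = 5 is achieved by 5 values at 74 and 9 at 8, total 442; add 22 to one value (staying below 74) to reach 464.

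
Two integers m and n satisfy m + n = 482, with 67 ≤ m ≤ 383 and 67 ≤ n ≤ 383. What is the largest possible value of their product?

58081

For a fixed sum, the product mn is largest when m and n are as close as possible.
Taking m = 241 and n = 241 (both in [67, 383]) gives mn = 58081.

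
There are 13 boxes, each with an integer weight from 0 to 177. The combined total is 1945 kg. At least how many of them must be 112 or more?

Each value short of 112 is at most 111, costing at least 177 − 111 = 66 against the maximum total of 2301.
We can afford to lose at most 2301 − 1945 = 356, so at most ⌊356/66⌋ = 5 fall short, and at least 8 are ≥ 112.
Exactly 8 works: 8 values at 177 and 5 at 111 total 1971; lower one of the high values by 26 (still ≥ 112) to hit 1945.

8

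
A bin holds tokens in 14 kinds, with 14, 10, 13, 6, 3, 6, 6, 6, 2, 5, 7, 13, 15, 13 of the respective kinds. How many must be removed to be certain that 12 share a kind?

In the worst case you take as many as possible of each kind without reaching 12: 11 + 10 + 11 + 6 + 3 + 6 + 6 + 6 + 2 + 5 + 7 + 11 + 11 + 11 = 106.
The next one must give 12 of some kind, so 106 + 1 = 107.

107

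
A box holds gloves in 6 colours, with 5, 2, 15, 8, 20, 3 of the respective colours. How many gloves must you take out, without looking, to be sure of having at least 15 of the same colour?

In the worst case you take as many as possible of each colour without reaching 15: 5 + 2 + 14 + 8 + 14 + 3 = 46.
The next one must give 15 of some colour, so 46 + 1 = 47.

47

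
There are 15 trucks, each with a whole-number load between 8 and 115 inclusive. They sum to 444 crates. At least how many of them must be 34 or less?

Each value above 34 is at least 35, contributing at least 35 − 8 = 27 above the floor 8.
The sum exceeds the floor total 120 by 324, so at most ⌊324/27⌋ = 12 exceed 34, and at least 3 are ≤ 34.
Exactly 3 works: 3 values at 8 and 12 at 35 total 444.

3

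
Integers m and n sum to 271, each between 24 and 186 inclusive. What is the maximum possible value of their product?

With m + n fixed, mn peaks when the two are closest together.
Taking m = 135 and n = 136 (both in [24, 186]) gives mn = 18360.

18360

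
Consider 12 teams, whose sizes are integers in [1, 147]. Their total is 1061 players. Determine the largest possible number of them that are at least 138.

If k of the values are ≥ 138, the total is ≥ 138k + 1(12 − k).
Setting 138k + 1(12 − k) ≤ 1061 gives 137k ≤ 1049, so k ≤ 7.
k = 7 is achieved by 7 values at 138 and 5 at 1, total 971; add 90 to one value (staying below 138) to reach 1061.

7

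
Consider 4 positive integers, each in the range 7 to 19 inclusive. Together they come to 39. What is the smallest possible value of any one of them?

Minimizing one value means maximizing the remaining 3.
The other 3 can take up 3 × 19 = 57 ≥ 39 − 7, so one integer can sit at its floor of 7.
Achievable: one at 7 and the other 3 totalling 32, which fits since 3 × 7 ≤ 32 ≤ 3 × 19.

7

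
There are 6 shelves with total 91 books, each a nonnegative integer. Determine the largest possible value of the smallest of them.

15

If every one of the 6 were at least 16, the total would be at least 6 × 16 = 96 > 91.
Equality holds with 5 values of 15 and 1 value of 16.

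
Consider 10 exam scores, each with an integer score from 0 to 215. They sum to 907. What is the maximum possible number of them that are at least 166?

Suppose k of them are at least 166. Those contribute at least 166 each and the other 10 − k at least 0 each.
So the total is at least 166k + 0(10 − k) = 0 + 166k. This must be ≤ 907, giving k ≤ 5.
k = 5 is achieved by 5 values at 166 and 5 at 0, total 830; add 77 to one value (staying below 166) to reach 907.

5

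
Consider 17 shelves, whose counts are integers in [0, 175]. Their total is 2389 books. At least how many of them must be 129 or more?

Suppose at most 17 − j of them reach 129; then j values are ≤ 128 and the rest ≤ 175.
The total is then ≤ 128·j + 175·(17 − j) = 2975 − 47j. For this to be ≥ 2389 we need j ≤ 12, so at least 17 − 12 = 5 must reach 129.
Exactly 5 works: 5 values at 175 and 12 at 128 total 2411; lower one of the high values by 22 (still ≥ 129) to hit 2389.

5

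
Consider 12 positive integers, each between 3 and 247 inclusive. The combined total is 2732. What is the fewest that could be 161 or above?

Each value short of 161 is at most 160, costing at least 247 − 160 = 87 against the maximum total of 2964.
We can afford to lose at most 2964 − 2732 = 232, so at most ⌊232/87⌋ = 2 fall short, and at least 10 are ≥ 161.
Exactly 10 works: 10 values at 247 and 2 at 160 total 2790; lower one of the high values by 58 (still ≥ 161) to hit 2732.

10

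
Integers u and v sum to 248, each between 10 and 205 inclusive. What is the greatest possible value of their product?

15376

uv = u(248 − u) is maximized when u is as near 248/2 as the bounds allow.
Taking u = 124 and v = 124 (both in [10, 205]) gives uv = 15376.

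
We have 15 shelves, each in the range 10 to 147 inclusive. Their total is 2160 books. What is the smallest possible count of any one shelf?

To make one shelf as small as possible, make the other 14 as large as possible.
The other 14 contribute at most 14 × 147 = 2058, leaving at least 2160 − 2058 = 102.
Since 102 ≥ 10, this is achievable: one at 102 and 14 at 147.

102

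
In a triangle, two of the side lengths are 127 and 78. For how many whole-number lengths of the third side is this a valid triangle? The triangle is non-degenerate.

155

The triangle inequality gives |127 − 78| < c < 127 + 78, i.e. 49 < c < 205.
So c can be any integer from 50 to 204: 155 values.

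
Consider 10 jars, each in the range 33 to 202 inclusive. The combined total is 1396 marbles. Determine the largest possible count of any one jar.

202

To make one jar as large as possible, make the other 9 as small as possible.
The other 9 contribute at least 9 × 33 = 297, leaving at most 1396 − 297 = 1099.
But each jar is capped at 202, so the maximum is 202.
Achievable: one at 202 and the other 9 totalling 1194, which fits since 9 × 33 ≤ 1194 ≤ 9 × 202.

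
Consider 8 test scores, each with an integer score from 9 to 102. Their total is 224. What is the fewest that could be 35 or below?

If only k of them are at most 35, the other 8 − k are at least 36, so the total is at least (8 − k)·36 + k·9.
This is ≤ 224, so (8 − k)·36 + 9k ≤ 224, which gives k ≥ 3.
Exactly 3 works: 3 values at 9 and 5 at 36 total 207; raise one of the low values by 17 (still ≤ 35) to hit 224.

3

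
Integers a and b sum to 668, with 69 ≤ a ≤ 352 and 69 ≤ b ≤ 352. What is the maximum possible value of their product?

111556

For a fixed sum, the product ab is largest when a and b are as close as possible.
Taking a = 334 and b = 334 (both in [69, 352]) gives ab = 111556.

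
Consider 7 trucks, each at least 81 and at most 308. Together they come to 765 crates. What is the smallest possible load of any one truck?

Minimizing one value means maximizing the remaining 6.
The other 6 can take up 6 × 308 = 1848 ≥ 765 − 81, so one truck can sit at its floor of 81.
Achievable: one at 81 and the other 6 totalling 684, which fits since 6 × 81 ≤ 684 ≤ 6 × 308.

81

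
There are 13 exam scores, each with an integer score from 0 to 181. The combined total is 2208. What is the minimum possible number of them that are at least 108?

Suppose at most 13 − j of them reach 108; then j values are ≤ 107 and the rest ≤ 181.
The total is then ≤ 107·j + 181·(13 − j) = 2353 − 74j. For this to be ≥ 2208 we need j ≤ 1, so at least 13 − 1 = 12 must reach 108.
Exactly 12 works: 12 values at 181 and 1 at 107 total 2279; lower one of the high values by 71 (still ≥ 108) to hit 2208.

12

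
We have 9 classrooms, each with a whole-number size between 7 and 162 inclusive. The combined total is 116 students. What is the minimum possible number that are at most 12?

1

Let j be the number exceeding 12. Then the total is ≥ 13·j + 7·(9 − j) = 63 + 6j.
So 6j ≤ 53 and j ≤ 8; hence at least 9 − 8 = 1 are ≤ 12.
Exactly 1 works: 1 value at 7 and 8 at 13 total 111; raise one of the low values by 5 (still ≤ 12) to hit 116.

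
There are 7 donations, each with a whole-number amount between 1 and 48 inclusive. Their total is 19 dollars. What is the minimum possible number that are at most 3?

Each value above 3 is at least 4, contributing at least 4 − 1 = 3 above the floor 1.
The sum exceeds the floor total 7 by 12, so at most ⌊12/3⌋ = 4 exceed 3, and at least 3 are ≤ 3.
Exactly 3 works: 3 values at 1 and 4 at 4 total 19.

3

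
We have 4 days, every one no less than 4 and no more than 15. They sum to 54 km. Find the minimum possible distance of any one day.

9

To make one day as small as possible, make the other 3 as large as possible.
The other 3 contribute at most 3 × 15 = 45, leaving at least 54 − 45 = 9.
Since 9 ≥ 4, this is achievable: one at 9 and 3 at 15.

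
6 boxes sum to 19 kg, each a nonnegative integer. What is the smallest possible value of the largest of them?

The 6 values sum to 19, so their maximum is at least ⌈19/6⌉ = 4.
Taking 5 copies of 3 and 1 copy of 4 gives exactly 19, so 4 is attained.

4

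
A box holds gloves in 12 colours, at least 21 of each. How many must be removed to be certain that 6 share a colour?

61

In the worst case you draw 5 of each of the 12 colours: 12 × 5 = 60.
One more forces 6 of some colour, so 60 + 1 = 61.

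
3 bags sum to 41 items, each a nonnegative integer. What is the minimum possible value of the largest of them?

Some value must be at least ⌈41/3⌉ = 14, since 3 × 13 = 39 < 41.
Achievable: 2 of them at 14 and 1 at 13 total 41.

14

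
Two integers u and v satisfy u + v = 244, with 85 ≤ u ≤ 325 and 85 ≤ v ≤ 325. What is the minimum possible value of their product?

13515

For a fixed sum, uv is smallest when u and v are as far apart as possible.
The extreme feasible split is u = 85, v = 159, giving uv = 13515.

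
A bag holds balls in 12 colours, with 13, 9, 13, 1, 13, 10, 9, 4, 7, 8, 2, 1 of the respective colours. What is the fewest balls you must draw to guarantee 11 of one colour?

82

In the worst case you take as many as possible of each colour without reaching 11: 10 + 9 + 10 + 1 + 10 + 10 + 9 + 4 + 7 + 8 + 2 + 1 = 81.
The next one must give 11 of some colour, so 81 + 1 = 82.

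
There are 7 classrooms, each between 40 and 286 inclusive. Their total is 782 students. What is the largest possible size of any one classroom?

286

Maximizing one value means minimizing the remaining 6.
The other 6 contribute at least 6 × 40 = 240, leaving at most 782 − 240 = 542.
But each classroom is capped at 286, so the maximum is 286.
Achievable: one at 286 and the other 6 totalling 496, which fits since 6 × 40 ≤ 496 ≤ 6 × 286.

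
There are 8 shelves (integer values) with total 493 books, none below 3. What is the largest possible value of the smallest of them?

61

If every one of the 8 were at least 62, the total would be at least 8 × 62 = 496 > 493.
Equality holds with 3 values of 61 and 5 values of 62.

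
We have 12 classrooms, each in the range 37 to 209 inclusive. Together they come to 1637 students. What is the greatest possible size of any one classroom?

209

To make one classroom as large as possible, make the other 11 as small as possible.
The other 11 contribute at least 11 × 37 = 407, leaving at most 1637 − 407 = 1230.
But each classroom is capped at 209, so the maximum is 209.
Achievable: one at 209 and the other 11 totalling 1428, which fits since 11 × 37 ≤ 1428 ≤ 11 × 209.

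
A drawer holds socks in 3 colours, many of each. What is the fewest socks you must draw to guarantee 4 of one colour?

You could draw 3 of every colour without reaching 4 of any — 9 in all.
One more forces 4 of some colour, so 9 + 1 = 10.

10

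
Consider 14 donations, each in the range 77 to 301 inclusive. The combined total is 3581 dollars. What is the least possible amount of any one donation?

77

Minimizing one value means maximizing the remaining 13.
The other 13 can take up 13 × 301 = 3913 ≥ 3581 − 77, so one donation can sit at its floor of 77.
Achievable: one at 77 and the other 13 totalling 3504, which fits since 13 × 77 ≤ 3504 ≤ 13 × 301.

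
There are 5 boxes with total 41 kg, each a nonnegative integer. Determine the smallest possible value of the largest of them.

Some value must be at least ⌈41/5⌉ = 9, since 5 × 8 = 40 < 41.
Equality holds with 1 value of 9 and 4 values of 8.

9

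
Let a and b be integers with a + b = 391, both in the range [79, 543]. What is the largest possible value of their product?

38220

For a fixed sum, the product ab is largest when a and b are as close as possible.
Taking a = 195 and b = 196 (both in [79, 543]) gives ab = 38220.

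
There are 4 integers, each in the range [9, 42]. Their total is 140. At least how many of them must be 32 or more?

Suppose at most 4 − j of them reach 32; then j values are ≤ 31 and the rest ≤ 42.
The total is then ≤ 31·j + 42·(4 − j) = 168 − 11j. For this to be ≥ 140 we need j ≤ 2, so at least 4 − 2 = 2 must reach 32.
Exactly 2 works: 2 values at 42 and 2 at 31 total 146; lower one of the high values by 6 (still ≥ 32) to hit 140.

2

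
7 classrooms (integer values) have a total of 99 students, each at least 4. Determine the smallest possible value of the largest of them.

Some value must be at least ⌈99/7⌉ = 15, since 7 × 14 = 98 < 99.
Achievable: 1 of them at 15 and 6 at 14 total 99.

15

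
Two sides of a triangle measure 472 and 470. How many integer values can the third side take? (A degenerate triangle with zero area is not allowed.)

The triangle inequality gives |472 − 470| < c < 472 + 470, i.e. 2 < c < 942.
So c can be any integer from 3 to 941: 939 values.

939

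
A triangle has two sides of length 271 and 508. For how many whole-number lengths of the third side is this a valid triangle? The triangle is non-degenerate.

541

The triangle inequality gives |271 − 508| < c < 271 + 508, i.e. 237 < c < 779.
So c can be any integer from 238 to 778: 541 values.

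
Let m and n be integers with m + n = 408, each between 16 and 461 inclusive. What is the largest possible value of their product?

With m + n fixed, mn peaks when the two are closest together.
Taking m = 204 and n = 204 (both in [16, 461]) gives mn = 41616.

41616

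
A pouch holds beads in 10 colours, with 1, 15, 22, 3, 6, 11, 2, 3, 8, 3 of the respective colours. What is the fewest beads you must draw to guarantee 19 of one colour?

In the worst case you take as many as possible of each colour without reaching 19: 1 + 15 + 18 + 3 + 6 + 11 + 2 + 3 + 8 + 3 = 70.
The next one must give 19 of some colour, so 70 + 1 = 71.

71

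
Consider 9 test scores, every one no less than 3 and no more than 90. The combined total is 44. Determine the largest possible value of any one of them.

20

To make one score as large as possible, make the other 8 as small as possible.
The other 8 contribute at least 8 × 3 = 24, leaving at most 44 − 24 = 20.
Since 20 ≤ 90, this is achievable: one at 20 and 8 at 3.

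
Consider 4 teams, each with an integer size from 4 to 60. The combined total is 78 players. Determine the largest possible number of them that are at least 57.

1

Suppose k of them are at least 57. Those contribute at least 57 each and the other 4 − k at least 4 each.
So the total is at least 57k + 4(4 − k) = 16 + 53k. This must be ≤ 78, giving k ≤ 1.
k = 1 is achieved by 1 value at 57 and 3 at 4, total 69; add 9 to one value (staying below 57) to reach 78.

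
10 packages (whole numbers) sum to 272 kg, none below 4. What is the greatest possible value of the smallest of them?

The 10 values sum to 272, so their minimum is at most ⌊272/10⌋ = 27.
Achievable: 8 of them at 27 and 2 at 28 total 272.

27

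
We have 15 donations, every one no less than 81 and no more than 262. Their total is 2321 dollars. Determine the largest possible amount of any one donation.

262

Maximizing one value means minimizing the remaining 14.
The other 14 contribute at least 14 × 81 = 1134, leaving at most 2321 − 1134 = 1187.
But each donation is capped at 262, so the maximum is 262.
Achievable: one at 262 and the other 14 totalling 2059, which fits since 14 × 81 ≤ 2059 ≤ 14 × 262.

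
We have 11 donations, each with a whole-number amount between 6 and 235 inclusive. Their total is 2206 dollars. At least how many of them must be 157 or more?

Suppose at most 11 − j of them reach 157; then j values are ≤ 156 and the rest ≤ 235.
The total is then ≤ 156·j + 235·(11 − j) = 2585 − 79j. For this to be ≥ 2206 we need j ≤ 4, so at least 11 − 4 = 7 must reach 157.
Exactly 7 works: 7 values at 235 and 4 at 156 total 2269; lower one of the high values by 63 (still ≥ 157) to hit 2206.

7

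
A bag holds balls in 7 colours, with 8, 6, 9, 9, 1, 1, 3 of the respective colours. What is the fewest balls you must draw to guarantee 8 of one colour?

33

In the worst case you take as many as possible of each colour without reaching 8: 7 + 6 + 7 + 7 + 1 + 1 + 3 = 32.
The next one must give 8 of some colour, so 32 + 1 = 33.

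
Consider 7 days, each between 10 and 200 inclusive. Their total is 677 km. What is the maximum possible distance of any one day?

To make one day as large as possible, make the other 6 as small as possible.
The other 6 contribute at least 6 × 10 = 60, leaving at most 677 − 60 = 617.
But each day is capped at 200, so the maximum is 200.
Achievable: one at 200 and the other 6 totalling 477, which fits since 6 × 10 ≤ 477 ≤ 6 × 200.

200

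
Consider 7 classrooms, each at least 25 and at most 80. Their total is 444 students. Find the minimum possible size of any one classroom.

To make one classroom as small as possible, make the other 6 as large as possible.
The other 6 can take up 6 × 80 = 480 ≥ 444 − 25, so one classroom can sit at its floor of 25.
Achievable: one at 25 and the other 6 totalling 419, which fits since 6 × 25 ≤ 419 ≤ 6 × 80.

25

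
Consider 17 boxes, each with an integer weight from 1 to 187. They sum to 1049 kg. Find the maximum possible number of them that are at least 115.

9

Suppose k of them are at least 115. Those contribute at least 115 each and the other 17 − k at least 1 each.
So the total is at least 115k + 1(17 − k) = 17 + 114k. This must be ≤ 1049, giving k ≤ 9.
k = 9 is achieved by 9 values at 115 and 8 at 1, total 1043; add 6 to one value (staying below 115) to reach 1049.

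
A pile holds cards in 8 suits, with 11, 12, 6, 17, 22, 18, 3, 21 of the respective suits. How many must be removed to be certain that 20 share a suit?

106

In the worst case you take as many as possible of each suit without reaching 20: 11 + 12 + 6 + 17 + 19 + 18 + 3 + 19 = 105.
The next one must give 20 of some suit, so 105 + 1 = 106.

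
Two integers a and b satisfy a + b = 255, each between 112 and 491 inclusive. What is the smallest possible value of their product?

16016

For a fixed sum, ab is smallest when a and b are as far apart as possible.
At the endpoint a = 112, b = 255 − 112 = 143, so ab = 112 × 143 = 16016.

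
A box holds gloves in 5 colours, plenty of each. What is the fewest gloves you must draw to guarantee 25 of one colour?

You could draw 24 of every colour without reaching 25 of any — 120 in all.
One more forces 25 of some colour, so 120 + 1 = 121.

121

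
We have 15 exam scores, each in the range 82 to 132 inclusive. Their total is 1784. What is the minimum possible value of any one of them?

To make one score as small as possible, make the other 14 as large as possible.
The other 14 can take up 14 × 132 = 1848 ≥ 1784 − 82, so one score can sit at its floor of 82.
Achievable: one at 82 and the other 14 totalling 1702, which fits since 14 × 82 ≤ 1702 ≤ 14 × 132.

82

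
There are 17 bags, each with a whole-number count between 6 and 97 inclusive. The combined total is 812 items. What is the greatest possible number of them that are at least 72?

If k of the values are ≥ 72, the total is ≥ 72k + 6(17 − k).
Setting 72k + 6(17 − k) ≤ 812 gives 66k ≤ 710, so k ≤ 10.
k = 10 is achieved by 10 values at 72 and 7 at 6, total 762; add 50 to one value (staying below 72) to reach 812.

10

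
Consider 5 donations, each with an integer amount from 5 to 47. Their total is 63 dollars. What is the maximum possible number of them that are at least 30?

If k of the values are ≥ 30, the total is ≥ 30k + 5(5 − k).
Setting 30k + 5(5 − k) ≤ 63 gives 25k ≤ 38, so k ≤ 1.
k = 1 is achieved by 1 value at 30 and 4 at 5, total 50; add 13 to one value (staying below 30) to reach 63.

1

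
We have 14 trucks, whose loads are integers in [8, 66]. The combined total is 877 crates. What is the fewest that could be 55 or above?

11

Each value short of 55 is at most 54, costing at least 66 − 54 = 12 against the maximum total of 924.
We can afford to lose at most 924 − 877 = 47, so at most ⌊47/12⌋ = 3 fall short, and at least 11 are ≥ 55.
Exactly 11 works: 11 values at 66 and 3 at 54 total 888; lower one of the high values by 11 (still ≥ 55) to hit 877.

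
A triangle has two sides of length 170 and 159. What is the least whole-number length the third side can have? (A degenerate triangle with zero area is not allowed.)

12

The third side must exceed |170 − 159| = 11.
The smallest integer above 11 is 12.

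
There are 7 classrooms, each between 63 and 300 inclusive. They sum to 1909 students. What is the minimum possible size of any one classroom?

Minimizing one value means maximizing the remaining 6.
The other 6 contribute at most 6 × 300 = 1800, leaving at least 1909 − 1800 = 109.
Since 109 ≥ 63, this is achievable: one at 109 and 6 at 300.

109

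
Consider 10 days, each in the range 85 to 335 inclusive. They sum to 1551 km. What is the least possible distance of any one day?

Minimizing one value means maximizing the remaining 9.
The other 9 can take up 9 × 335 = 3015 ≥ 1551 − 85, so one day can sit at its floor of 85.
Achievable: one at 85 and the other 9 totalling 1466, which fits since 9 × 85 ≤ 1466 ≤ 9 × 335.

85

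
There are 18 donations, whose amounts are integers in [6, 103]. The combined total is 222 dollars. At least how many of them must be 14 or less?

6

Each value above 14 is at least 15, contributing at least 15 − 6 = 9 above the floor 6.
The sum exceeds the floor total 108 by 114, so at most ⌊114/9⌋ = 12 exceed 14, and at least 6 are ≤ 14.
Exactly 6 works: 6 values at 6 and 12 at 15 total 216; raise one of the low values by 6 (still ≤ 14) to hit 222.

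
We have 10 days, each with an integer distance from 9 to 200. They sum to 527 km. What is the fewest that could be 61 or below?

If only k of them are at most 61, the other 10 − k are at least 62, so the total is at least (10 − k)·62 + k·9.
This is ≤ 527, so (10 − k)·62 + 9k ≤ 527, which gives k ≥ 2.
Exactly 2 works: 2 values at 9 and 8 at 62 total 514; raise one of the low values by 13 (still ≤ 61) to hit 527.

2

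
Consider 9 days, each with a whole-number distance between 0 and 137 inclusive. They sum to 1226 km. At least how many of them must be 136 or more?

If only k of them are at least 136, the other 9 − k are at most 135, so the total is at most k·137 + (9 − k)·135.
This must reach 1226, so k·137 + (9 − k)·135 ≥ 1226, giving k ≥ 6.
Exactly 6 works: 6 values at 137 and 3 at 135 total 1227; lower one of the high values by 1 (still ≥ 136) to hit 1226.

6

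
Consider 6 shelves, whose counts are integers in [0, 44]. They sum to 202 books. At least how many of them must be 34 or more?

1

Each value short of 34 is at most 33, costing at least 44 − 33 = 11 against the maximum total of 264.
We can afford to lose at most 264 − 202 = 62, so at most ⌊62/11⌋ = 5 fall short, and at least 1 are ≥ 34.
Exactly 1 works: 1 value at 44 and 5 at 33 total 209; lower one of the high values by 7 (still ≥ 34) to hit 202.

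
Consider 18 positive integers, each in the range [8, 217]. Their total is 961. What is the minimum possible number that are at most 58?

2

If only k of them are at most 58, the other 18 − k are at least 59, so the total is at least (18 − k)·59 + k·8.
This is ≤ 961, so (18 − k)·59 + 8k ≤ 961, which gives k ≥ 2.
Exactly 2 works: 2 values at 8 and 16 at 59 total 960; raise one of the low values by 1 (still ≤ 58) to hit 961.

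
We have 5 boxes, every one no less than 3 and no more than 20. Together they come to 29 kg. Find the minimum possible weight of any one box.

To make one box as small as possible, make the other 4 as large as possible.
The other 4 can take up 4 × 20 = 80 ≥ 29 − 3, so one box can sit at its floor of 3.
Achievable: one at 3 and the other 4 totalling 26, which fits since 4 × 3 ≤ 26 ≤ 4 × 20.

3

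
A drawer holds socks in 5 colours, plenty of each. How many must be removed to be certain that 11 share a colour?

51

In the worst case you draw 10 of each of the 5 colours: 5 × 10 = 50.
One more forces 11 of some colour, so 50 + 1 = 51.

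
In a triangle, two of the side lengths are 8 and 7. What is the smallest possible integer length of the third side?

The third side must exceed |8 − 7| = 1.
The smallest integer above 1 is 2.

2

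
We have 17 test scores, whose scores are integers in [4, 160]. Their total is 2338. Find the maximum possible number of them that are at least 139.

16

With k values at 139 or above and the rest at least 4, the sum is at least 68 + 135k.
Since the sum is 2338, we need 135k ≤ 2270, i.e. k ≤ 16.
k = 16 is achieved by 16 values at 139 and 1 at 4, total 2228; add 110 to one value (staying below 139) to reach 2338.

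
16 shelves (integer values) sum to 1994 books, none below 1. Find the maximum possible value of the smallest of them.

The 16 values sum to 1994, so their minimum is at most ⌊1994/16⌋ = 124.
Taking 6 copies of 124 and 10 copies of 125 gives exactly 1994, so 124 is attained.

124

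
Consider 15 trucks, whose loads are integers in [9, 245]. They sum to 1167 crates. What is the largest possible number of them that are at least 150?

With k values at 150 or above and the rest at least 9, the sum is at least 135 + 141k.
Since the sum is 1167, we need 141k ≤ 1032, i.e. k ≤ 7.
k = 7 is achieved by 7 values at 150 and 8 at 9, total 1122; add 45 to one value (staying below 150) to reach 1167.

7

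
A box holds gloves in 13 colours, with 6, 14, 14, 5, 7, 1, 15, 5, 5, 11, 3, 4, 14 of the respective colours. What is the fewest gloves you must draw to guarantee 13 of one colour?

96

In the worst case you take as many as possible of each colour without reaching 13: 6 + 12 + 12 + 5 + 7 + 1 + 12 + 5 + 5 + 11 + 3 + 4 + 12 = 95.
The next one must give 13 of some colour, so 95 + 1 = 96.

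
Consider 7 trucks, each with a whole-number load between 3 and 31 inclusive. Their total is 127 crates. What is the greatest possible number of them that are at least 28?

4

Suppose k of them are at least 28. Those contribute at least 28 each and the other 7 − k at least 3 each.
So the total is at least 28k + 3(7 − k) = 21 + 25k. This must be ≤ 127, giving k ≤ 4.
k = 4 is achieved by 4 values at 28 and 3 at 3, total 121; add 6 to one value (staying below 28) to reach 127.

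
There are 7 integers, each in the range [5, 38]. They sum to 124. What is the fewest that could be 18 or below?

1

Let j be the number exceeding 18. Then the total is ≥ 19·j + 5·(7 − j) = 35 + 14j.
So 14j ≤ 89 and j ≤ 6; hence at least 7 − 6 = 1 are ≤ 18.
Exactly 1 works: 1 value at 5 and 6 at 19 total 119; raise one of the low values by 5 (still ≤ 18) to hit 124.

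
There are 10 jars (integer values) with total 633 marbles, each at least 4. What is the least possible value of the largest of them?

The 10 values sum to 633, so their maximum is at least ⌈633/10⌉ = 64.
Equality holds with 3 values of 64 and 7 values of 63.

64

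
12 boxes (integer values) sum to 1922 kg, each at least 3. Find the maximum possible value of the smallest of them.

The average is 1922/12 < 161, so some value is ≤ 160.
Equality holds with 10 values of 160 and 2 values of 161.

160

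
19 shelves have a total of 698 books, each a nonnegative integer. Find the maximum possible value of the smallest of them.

36

The 19 values sum to 698, so their minimum is at most ⌊698/19⌋ = 36.
Achievable: 5 of them at 36 and 14 at 37 total 698.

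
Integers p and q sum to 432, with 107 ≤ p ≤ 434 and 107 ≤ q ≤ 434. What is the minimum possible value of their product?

34775

Since p + q is fixed, pushing one of them to its bound minimizes the product.
At the endpoint p = 107, q = 432 − 107 = 325, so pq = 107 × 325 = 34775.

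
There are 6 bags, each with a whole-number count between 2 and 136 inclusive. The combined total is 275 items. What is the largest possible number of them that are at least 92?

With k values at 92 or above and the rest at least 2, the sum is at least 12 + 90k.
Since the sum is 275, we need 90k ≤ 263, i.e. k ≤ 2.
k = 2 is achieved by 2 values at 92 and 4 at 2, total 192; add 83 to one value (staying below 92) to reach 275.

2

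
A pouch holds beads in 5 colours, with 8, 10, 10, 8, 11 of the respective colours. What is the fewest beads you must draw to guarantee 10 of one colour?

In the worst case you take as many as possible of each colour without reaching 10: 8 + 9 + 9 + 8 + 9 = 43.
The next one must give 10 of some colour, so 43 + 1 = 44.

44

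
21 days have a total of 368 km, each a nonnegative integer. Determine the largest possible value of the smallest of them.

The average is 368/21 < 18, so some value is ≤ 17.
Equality holds with 10 values of 17 and 11 values of 18.

17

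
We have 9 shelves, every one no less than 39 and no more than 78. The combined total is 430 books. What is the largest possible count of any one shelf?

78

Maximizing one value means minimizing the remaining 8.
The other 8 contribute at least 8 × 39 = 312, leaving at most 430 − 312 = 118.
But each shelf is capped at 78, so the maximum is 78.
Achievable: one at 78 and the other 8 totalling 352, which fits since 8 × 39 ≤ 352 ≤ 8 × 78.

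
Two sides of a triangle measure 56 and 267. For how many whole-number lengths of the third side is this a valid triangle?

The triangle inequality gives |56 − 267| < c < 56 + 267, i.e. 211 < c < 323.
So c can be any integer from 212 to 322: 111 values.

111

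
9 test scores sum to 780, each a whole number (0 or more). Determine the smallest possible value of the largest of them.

87

Some value must be at least ⌈780/9⌉ = 87, since 9 × 86 = 774 < 780.
Equality holds with 6 values of 87 and 3 values of 86.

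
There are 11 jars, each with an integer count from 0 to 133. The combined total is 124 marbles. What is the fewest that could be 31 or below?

Let j be the number exceeding 31. Then the total is ≥ 32·j + 0·(11 − j) = 0 + 32j.
So 32j ≤ 124 and j ≤ 3; hence at least 11 − 3 = 8 are ≤ 31.
Exactly 8 works: 8 values at 0 and 3 at 32 total 96; raise one of the low values by 28 (still ≤ 31) to hit 124.

8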